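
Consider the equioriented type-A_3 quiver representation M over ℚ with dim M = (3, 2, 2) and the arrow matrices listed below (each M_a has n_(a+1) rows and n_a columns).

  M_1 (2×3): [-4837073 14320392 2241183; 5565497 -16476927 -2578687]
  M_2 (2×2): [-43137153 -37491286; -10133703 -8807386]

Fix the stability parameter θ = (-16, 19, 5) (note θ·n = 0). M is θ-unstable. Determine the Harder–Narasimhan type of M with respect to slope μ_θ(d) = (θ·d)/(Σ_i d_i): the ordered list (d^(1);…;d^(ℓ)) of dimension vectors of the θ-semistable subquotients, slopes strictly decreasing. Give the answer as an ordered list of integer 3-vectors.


Barcode: M ≅ I[1,1], I[1,2], I[1,3], I[3,3]. HN layers by μ_θ (4 steps, strictly decreasing):
  μ^(1)=19; μ^(2)=12; μ^(3)=5; μ^(4)=-16

((0, 1, 0); (0, 1, 1); (0, 0, 1); (3, 0, 0))


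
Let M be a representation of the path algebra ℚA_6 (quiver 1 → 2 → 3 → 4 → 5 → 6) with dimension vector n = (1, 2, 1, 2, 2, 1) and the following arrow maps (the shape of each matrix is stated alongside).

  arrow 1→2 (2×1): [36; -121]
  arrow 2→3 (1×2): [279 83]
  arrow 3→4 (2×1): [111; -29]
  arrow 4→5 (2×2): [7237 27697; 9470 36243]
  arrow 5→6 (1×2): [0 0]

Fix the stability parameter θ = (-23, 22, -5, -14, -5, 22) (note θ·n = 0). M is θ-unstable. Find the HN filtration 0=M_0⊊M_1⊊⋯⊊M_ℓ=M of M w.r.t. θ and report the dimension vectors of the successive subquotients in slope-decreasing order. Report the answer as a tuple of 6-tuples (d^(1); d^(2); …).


Barcode: M ≅ I[1,5], I[2,2], I[4,5], I[6,6]. HN layers by μ_θ (5 steps, strictly decreasing):
  μ^(1)=22; μ^(2)=-1/2; μ^(3)=-5; μ^(4)=-14; μ^(5)=-23

((0, 1, 0, 0, 0, 1); (0, 1, 1, 1, 1, 0); (0, 0, 0, 0, 1, 0); (0, 0, 0, 1, 0, 0); (1, 0, 0, 0, 0, 0))


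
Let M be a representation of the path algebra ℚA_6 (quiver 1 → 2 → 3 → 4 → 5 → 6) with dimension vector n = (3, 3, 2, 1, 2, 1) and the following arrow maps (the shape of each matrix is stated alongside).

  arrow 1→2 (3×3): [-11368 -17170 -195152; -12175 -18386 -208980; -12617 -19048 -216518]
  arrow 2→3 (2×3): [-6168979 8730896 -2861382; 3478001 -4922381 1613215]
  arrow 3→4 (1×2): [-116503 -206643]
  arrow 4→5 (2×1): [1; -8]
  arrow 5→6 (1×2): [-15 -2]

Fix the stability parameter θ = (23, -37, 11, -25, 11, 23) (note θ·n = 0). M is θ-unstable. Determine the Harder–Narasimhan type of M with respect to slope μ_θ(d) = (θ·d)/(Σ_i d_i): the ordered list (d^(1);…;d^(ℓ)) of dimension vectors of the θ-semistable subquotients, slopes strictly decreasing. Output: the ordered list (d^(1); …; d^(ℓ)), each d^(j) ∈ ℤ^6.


Barcode: M ≅ I[1,2], I[1,3], I[1,6], I[5,5]. HN layers by μ_θ (3 steps, strictly decreasing):
  μ^(1)=23; μ^(2)=11; μ^(3)=-7

((0, 0, 0, 0, 0, 1); (0, 0, 1, 0, 2, 0); (3, 3, 1, 1, 0, 0))


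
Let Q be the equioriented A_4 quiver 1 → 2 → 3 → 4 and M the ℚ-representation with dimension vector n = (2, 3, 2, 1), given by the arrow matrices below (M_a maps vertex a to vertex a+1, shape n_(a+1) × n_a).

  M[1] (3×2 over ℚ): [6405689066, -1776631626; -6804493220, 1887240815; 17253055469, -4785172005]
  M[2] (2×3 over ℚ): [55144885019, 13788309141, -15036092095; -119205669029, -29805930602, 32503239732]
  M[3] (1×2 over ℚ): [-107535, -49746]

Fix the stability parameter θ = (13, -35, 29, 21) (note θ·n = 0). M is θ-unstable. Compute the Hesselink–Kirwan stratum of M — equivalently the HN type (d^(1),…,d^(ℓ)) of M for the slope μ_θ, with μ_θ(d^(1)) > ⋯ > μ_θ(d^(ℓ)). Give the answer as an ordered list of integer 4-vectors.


Via rank(M_{q-1}∘⋯∘M_p): M ≅ I[1,3], I[1,4], I[2,2].
μ_θ-semistable layers: μ^(1)=29; μ^(2)=25; μ^(3)=-11; μ^(4)=-35

((0, 0, 1, 0); (0, 0, 1, 1); (2, 2, 0, 0); (0, 1, 0, 0))


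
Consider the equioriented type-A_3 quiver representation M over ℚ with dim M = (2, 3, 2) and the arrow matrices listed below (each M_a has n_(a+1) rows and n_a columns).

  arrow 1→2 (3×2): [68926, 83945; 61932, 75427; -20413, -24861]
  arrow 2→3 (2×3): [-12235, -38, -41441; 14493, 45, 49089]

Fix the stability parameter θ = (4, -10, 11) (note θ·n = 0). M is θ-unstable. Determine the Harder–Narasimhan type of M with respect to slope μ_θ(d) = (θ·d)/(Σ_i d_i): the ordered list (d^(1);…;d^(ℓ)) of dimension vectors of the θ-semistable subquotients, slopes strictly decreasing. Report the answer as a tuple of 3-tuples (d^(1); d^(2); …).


Barcode: M ≅ I[1,3]^2, I[2,2]. HN layers by μ_θ (3 steps, strictly decreasing):
  μ^(1)=11; μ^(2)=-3; μ^(3)=-10

((0, 0, 2); (2, 2, 0); (0, 1, 0))


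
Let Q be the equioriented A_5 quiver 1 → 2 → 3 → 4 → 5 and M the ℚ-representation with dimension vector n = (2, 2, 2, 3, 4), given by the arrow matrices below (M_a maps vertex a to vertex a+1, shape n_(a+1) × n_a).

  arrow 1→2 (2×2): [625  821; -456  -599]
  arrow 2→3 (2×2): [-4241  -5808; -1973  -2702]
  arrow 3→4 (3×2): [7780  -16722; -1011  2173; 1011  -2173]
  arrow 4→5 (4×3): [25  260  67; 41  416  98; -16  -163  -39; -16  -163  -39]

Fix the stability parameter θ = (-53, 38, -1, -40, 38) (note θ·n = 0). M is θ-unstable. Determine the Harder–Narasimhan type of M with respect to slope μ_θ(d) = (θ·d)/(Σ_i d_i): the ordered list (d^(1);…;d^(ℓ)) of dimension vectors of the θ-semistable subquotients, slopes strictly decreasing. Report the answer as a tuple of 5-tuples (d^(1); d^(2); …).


Via rank(M_{q-1}∘⋯∘M_p): M ≅ I[1,5]^2, I[4,5], I[5,5].
μ_θ-semistable layers: μ^(1)=38; μ^(2)=-1; μ^(3)=-40; μ^(4)=-53

((0, 0, 0, 0, 4); (0, 2, 2, 2, 0); (0, 0, 0, 1, 0); (2, 0, 0, 0, 0))


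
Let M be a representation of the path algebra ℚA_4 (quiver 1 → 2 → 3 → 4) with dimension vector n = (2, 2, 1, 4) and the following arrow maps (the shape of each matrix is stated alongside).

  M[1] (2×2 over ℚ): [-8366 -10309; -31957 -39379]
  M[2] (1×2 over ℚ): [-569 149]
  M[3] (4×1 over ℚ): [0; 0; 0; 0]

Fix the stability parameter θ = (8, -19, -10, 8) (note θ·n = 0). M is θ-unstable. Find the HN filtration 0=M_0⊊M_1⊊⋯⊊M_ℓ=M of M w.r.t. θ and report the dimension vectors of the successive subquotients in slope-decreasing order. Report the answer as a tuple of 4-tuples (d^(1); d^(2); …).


Via rank(M_{q-1}∘⋯∘M_p): M ≅ I[1,2], I[1,3], I[4,4]^4.
μ_θ-semistable layers: μ^(1)=8; μ^(2)=-11/2; μ^(3)=-7

((0, 0, 0, 4); (1, 1, 0, 0); (1, 1, 1, 0))


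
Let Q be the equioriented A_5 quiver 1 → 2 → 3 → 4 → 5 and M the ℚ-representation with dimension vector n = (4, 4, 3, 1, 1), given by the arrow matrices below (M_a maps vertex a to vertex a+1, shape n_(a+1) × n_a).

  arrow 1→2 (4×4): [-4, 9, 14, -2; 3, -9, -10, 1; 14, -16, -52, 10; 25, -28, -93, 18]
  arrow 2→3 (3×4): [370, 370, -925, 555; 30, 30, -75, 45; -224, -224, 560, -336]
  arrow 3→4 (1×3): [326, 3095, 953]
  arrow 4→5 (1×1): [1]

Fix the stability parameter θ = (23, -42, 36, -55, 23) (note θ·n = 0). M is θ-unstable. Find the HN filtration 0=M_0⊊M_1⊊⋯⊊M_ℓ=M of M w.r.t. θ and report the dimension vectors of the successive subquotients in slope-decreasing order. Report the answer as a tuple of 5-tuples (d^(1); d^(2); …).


Interval decomposition of M: I[1,1], I[1,2]^2, I[1,5], I[2,2], I[3,3]^2.
HN type (ℓ=4): μ^(1)=36; μ^(2)=23; μ^(3)=-19/2; μ^(4)=-42

((0, 0, 2, 0, 0); (1, 0, 0, 0, 1); (3, 3, 1, 1, 0); (0, 1, 0, 0, 0))


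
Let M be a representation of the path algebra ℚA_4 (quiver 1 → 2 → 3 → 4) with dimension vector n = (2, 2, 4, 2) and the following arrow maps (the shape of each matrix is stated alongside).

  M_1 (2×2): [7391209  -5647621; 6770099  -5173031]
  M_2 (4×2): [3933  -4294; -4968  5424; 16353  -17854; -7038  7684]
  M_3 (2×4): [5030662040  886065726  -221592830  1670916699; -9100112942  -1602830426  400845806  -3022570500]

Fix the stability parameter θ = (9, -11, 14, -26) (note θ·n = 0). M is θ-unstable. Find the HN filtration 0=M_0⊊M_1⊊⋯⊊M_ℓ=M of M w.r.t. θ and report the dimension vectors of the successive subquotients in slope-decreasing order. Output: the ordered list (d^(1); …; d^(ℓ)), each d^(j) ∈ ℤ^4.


Via rank(M_{q-1}∘⋯∘M_p): M ≅ I[1,1], I[1,3], I[2,2], I[3,3], I[3,4]^2.
μ_θ-semistable layers: μ^(1)=14; μ^(2)=9; μ^(3)=-1; μ^(4)=-6; μ^(5)=-11

((0, 0, 2, 0); (1, 0, 0, 0); (1, 1, 0, 0); (0, 0, 2, 2); (0, 1, 0, 0))


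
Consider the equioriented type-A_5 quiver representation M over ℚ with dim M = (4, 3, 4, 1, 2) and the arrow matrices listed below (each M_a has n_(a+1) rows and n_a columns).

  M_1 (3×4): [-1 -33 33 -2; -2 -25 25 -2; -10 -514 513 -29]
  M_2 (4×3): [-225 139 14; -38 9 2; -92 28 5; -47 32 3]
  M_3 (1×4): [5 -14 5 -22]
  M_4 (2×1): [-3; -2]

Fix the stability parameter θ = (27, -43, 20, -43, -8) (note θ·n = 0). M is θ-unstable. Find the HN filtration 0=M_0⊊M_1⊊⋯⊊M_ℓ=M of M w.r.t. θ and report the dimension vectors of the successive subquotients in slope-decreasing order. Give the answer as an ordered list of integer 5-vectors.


Interval decomposition of M: I[1,1], I[1,3]^2, I[1,5], I[3,3], I[5,5].
HN type (ℓ=4): μ^(1)=27; μ^(2)=20; μ^(3)=-8; μ^(4)=-39/4

((1, 0, 0, 0, 0); (0, 0, 3, 0, 0); (2, 2, 0, 0, 2); (1, 1, 1, 1, 0))


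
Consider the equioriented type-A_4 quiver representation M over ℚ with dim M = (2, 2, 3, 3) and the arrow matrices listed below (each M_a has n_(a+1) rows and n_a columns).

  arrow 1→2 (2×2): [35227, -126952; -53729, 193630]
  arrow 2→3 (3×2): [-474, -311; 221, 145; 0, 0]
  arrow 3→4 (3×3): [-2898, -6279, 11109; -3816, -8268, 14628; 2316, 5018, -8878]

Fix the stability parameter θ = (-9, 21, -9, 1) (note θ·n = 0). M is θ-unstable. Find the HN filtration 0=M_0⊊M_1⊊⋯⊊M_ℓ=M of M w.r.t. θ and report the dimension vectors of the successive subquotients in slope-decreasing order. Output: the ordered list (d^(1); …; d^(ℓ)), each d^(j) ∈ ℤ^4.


Via rank(M_{q-1}∘⋯∘M_p): M ≅ I[1,3], I[1,4], I[3,3], I[4,4]^2.
μ_θ-semistable layers: μ^(1)=6; μ^(2)=13/3; μ^(3)=1; μ^(4)=-9

((0, 1, 1, 0); (0, 1, 1, 1); (0, 0, 0, 2); (2, 0, 1, 0))


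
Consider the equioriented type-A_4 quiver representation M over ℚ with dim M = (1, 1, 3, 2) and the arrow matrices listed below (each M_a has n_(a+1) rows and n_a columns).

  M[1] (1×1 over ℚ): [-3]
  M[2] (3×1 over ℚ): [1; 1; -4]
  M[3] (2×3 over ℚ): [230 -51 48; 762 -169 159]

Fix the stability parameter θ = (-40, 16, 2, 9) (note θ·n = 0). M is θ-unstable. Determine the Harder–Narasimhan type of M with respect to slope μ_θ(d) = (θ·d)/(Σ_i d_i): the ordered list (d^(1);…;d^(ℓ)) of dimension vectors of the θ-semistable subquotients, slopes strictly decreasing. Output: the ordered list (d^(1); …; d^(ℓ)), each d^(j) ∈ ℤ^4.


Barcode: M ≅ I[1,4], I[3,3], I[3,4]. HN layers by μ_θ (3 steps, strictly decreasing):
  μ^(1)=9; μ^(2)=2; μ^(3)=-40

((0, 1, 1, 2); (0, 0, 2, 0); (1, 0, 0, 0))


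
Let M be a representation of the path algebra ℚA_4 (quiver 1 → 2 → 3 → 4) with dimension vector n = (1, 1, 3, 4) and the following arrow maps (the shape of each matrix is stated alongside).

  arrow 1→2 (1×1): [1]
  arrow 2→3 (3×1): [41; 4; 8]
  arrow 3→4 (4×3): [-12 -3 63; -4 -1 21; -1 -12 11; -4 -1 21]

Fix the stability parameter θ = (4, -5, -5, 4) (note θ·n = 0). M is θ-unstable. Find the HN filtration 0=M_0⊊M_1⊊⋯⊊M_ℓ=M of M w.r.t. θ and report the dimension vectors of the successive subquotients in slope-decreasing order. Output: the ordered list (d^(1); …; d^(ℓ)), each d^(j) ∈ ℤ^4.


Via rank(M_{q-1}∘⋯∘M_p): M ≅ I[1,4], I[3,3], I[3,4], I[4,4]^2.
μ_θ-semistable layers: μ^(1)=4; μ^(2)=-2; μ^(3)=-5

((0, 0, 0, 4); (1, 1, 1, 0); (0, 0, 2, 0))


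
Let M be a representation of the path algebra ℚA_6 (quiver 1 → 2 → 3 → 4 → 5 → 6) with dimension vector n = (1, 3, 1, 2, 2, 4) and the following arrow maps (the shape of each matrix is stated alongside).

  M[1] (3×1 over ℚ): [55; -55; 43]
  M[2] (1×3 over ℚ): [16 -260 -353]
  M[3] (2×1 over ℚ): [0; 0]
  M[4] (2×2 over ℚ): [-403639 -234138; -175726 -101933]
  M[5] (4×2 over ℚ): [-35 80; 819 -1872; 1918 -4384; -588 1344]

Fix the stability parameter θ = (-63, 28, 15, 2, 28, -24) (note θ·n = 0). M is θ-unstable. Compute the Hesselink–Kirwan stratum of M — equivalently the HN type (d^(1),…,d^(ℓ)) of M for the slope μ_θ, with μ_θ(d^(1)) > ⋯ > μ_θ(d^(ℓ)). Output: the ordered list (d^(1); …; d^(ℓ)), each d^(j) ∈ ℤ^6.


Interval decomposition of M: I[1,3], I[2,2]^2, I[4,5], I[4,6], I[6,6]^3.
HN type (ℓ=5): μ^(1)=28; μ^(2)=43/2; μ^(3)=2; μ^(4)=-24; μ^(5)=-63

((0, 2, 0, 0, 1, 0); (0, 1, 1, 0, 0, 0); (0, 0, 0, 2, 1, 1); (0, 0, 0, 0, 0, 3); (1, 0, 0, 0, 0, 0))


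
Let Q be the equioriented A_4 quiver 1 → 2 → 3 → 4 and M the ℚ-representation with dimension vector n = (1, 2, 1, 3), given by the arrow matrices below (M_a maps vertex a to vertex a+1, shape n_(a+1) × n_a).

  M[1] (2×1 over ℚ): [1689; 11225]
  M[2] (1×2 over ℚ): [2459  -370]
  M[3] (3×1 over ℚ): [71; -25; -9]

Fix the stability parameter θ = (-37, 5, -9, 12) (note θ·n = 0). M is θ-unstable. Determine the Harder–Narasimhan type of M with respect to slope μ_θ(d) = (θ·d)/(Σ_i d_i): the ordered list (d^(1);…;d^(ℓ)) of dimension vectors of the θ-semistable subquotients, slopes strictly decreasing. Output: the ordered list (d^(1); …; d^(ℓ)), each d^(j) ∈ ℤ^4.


Via rank(M_{q-1}∘⋯∘M_p): M ≅ I[1,4], I[2,2], I[4,4]^2.
μ_θ-semistable layers: μ^(1)=12; μ^(2)=5; μ^(3)=-2; μ^(4)=-37

((0, 0, 0, 3); (0, 1, 0, 0); (0, 1, 1, 0); (1, 0, 0, 0))


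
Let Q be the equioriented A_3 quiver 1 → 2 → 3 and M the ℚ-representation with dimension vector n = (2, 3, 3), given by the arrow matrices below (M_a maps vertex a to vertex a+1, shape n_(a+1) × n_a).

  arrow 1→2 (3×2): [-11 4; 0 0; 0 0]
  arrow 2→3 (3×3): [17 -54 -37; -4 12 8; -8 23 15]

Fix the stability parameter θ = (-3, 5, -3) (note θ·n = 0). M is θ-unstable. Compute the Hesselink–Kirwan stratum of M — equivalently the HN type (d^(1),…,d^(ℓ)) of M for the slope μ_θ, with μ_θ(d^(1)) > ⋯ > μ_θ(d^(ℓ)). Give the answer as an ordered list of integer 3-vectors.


Via rank(M_{q-1}∘⋯∘M_p): M ≅ I[1,1], I[1,3], I[2,2], I[2,3], I[3,3].
μ_θ-semistable layers: μ^(1)=5; μ^(2)=1; μ^(3)=-3

((0, 1, 0); (0, 2, 2); (2, 0, 1))


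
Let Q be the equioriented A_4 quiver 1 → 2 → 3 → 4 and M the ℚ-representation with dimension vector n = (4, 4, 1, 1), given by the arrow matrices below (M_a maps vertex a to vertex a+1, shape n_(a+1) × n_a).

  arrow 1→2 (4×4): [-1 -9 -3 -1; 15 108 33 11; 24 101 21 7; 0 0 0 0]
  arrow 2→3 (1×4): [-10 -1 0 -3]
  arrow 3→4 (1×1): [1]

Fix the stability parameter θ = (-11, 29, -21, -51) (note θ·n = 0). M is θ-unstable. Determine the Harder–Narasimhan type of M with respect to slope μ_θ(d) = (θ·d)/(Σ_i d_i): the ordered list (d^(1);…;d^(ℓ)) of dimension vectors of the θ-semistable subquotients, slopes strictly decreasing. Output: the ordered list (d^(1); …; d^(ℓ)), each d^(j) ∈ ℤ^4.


Via rank(M_{q-1}∘⋯∘M_p): M ≅ I[1,1], I[1,2]^2, I[1,4], I[2,2].
μ_θ-semistable layers: μ^(1)=29; μ^(2)=-11; μ^(3)=-27/2

((0, 3, 0, 0); (3, 0, 0, 0); (1, 1, 1, 1))


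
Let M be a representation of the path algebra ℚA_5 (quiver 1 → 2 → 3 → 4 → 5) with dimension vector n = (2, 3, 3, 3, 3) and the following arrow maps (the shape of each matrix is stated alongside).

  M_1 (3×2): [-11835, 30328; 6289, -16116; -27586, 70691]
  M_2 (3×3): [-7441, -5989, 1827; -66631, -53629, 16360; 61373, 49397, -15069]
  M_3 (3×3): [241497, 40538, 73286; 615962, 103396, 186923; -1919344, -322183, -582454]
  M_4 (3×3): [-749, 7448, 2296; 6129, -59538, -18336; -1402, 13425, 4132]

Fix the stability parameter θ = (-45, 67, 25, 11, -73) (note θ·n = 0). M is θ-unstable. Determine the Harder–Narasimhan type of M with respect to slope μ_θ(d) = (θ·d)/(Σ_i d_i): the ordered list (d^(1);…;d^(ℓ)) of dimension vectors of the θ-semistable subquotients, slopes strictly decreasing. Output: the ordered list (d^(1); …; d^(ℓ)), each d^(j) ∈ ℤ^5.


Barcode: M ≅ I[1,2], I[1,5], I[2,4], I[3,5], I[5,5]. HN layers by μ_θ (6 steps, strictly decreasing):
  μ^(1)=67; μ^(2)=103/3; μ^(3)=15/2; μ^(4)=-37/3; μ^(5)=-45; μ^(6)=-73

((0, 1, 0, 0, 0); (0, 1, 1, 1, 0); (0, 1, 1, 1, 1); (0, 0, 1, 1, 1); (2, 0, 0, 0, 0); (0, 0, 0, 0, 1))


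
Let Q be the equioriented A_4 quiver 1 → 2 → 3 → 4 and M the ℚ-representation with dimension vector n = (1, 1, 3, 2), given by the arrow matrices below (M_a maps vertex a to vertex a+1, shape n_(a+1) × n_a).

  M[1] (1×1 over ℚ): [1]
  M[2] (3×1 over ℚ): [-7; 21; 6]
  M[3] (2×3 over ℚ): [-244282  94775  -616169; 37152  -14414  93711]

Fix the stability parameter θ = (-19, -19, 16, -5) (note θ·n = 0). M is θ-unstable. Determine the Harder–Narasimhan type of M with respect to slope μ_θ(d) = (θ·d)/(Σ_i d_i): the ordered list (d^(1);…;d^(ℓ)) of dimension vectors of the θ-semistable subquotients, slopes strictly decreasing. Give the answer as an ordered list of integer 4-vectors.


Via rank(M_{q-1}∘⋯∘M_p): M ≅ I[1,4], I[3,3], I[3,4].
μ_θ-semistable layers: μ^(1)=16; μ^(2)=11/2; μ^(3)=-19

((0, 0, 1, 0); (0, 0, 2, 2); (1, 1, 0, 0))


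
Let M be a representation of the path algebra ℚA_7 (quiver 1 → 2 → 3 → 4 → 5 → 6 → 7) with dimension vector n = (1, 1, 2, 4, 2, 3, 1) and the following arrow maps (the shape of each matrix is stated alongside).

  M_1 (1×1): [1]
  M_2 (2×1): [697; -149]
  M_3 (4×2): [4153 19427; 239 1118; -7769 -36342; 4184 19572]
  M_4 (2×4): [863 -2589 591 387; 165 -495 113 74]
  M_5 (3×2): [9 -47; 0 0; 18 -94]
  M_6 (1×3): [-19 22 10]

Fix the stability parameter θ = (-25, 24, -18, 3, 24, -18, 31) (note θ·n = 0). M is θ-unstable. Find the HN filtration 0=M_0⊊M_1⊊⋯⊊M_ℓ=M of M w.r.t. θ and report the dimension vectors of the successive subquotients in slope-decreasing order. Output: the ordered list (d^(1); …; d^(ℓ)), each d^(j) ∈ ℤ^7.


Via rank(M_{q-1}∘⋯∘M_p): M ≅ I[1,4], I[3,5], I[4,4], I[4,7], I[6,6]^2.
μ_θ-semistable layers: μ^(1)=31; μ^(2)=24; μ^(3)=3; μ^(4)=-18; μ^(5)=-25

((0, 0, 0, 0, 0, 0, 1); (0, 0, 0, 0, 1, 0, 0); (0, 1, 1, 4, 1, 1, 0); (0, 0, 1, 0, 0, 2, 0); (1, 0, 0, 0, 0, 0, 0))


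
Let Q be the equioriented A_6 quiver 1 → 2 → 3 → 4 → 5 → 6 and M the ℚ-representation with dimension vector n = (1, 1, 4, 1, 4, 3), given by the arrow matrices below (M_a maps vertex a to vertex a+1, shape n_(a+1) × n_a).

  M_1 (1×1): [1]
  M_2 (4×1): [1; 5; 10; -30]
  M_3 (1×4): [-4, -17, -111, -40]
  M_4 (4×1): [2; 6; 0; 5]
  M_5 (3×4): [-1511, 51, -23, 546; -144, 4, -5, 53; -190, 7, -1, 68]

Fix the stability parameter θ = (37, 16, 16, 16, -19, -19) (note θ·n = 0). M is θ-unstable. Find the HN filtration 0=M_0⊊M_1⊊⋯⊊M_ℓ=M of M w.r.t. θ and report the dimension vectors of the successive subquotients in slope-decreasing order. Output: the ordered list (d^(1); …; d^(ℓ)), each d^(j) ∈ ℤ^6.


Via rank(M_{q-1}∘⋯∘M_p): M ≅ I[1,6], I[3,3]^3, I[5,5], I[5,6]^2.
μ_θ-semistable layers: μ^(1)=16; μ^(2)=47/6; μ^(3)=-19

((0, 0, 3, 0, 0, 0); (1, 1, 1, 1, 1, 1); (0, 0, 0, 0, 3, 2))


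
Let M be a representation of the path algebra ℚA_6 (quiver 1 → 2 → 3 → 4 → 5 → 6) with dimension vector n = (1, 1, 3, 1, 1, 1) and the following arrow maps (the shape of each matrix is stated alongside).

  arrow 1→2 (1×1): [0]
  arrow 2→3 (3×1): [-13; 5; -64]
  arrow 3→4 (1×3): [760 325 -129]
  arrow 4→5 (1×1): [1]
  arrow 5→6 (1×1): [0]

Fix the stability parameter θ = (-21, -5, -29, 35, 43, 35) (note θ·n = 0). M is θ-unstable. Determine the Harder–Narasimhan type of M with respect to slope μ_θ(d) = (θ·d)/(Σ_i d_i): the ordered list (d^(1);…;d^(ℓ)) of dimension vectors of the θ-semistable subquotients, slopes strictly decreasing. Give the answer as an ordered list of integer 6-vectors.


Interval decomposition of M: I[1,1], I[2,5], I[3,3]^2, I[6,6].
HN type (ℓ=5): μ^(1)=43; μ^(2)=35; μ^(3)=-17; μ^(4)=-21; μ^(5)=-29

((0, 0, 0, 0, 1, 0); (0, 0, 0, 1, 0, 1); (0, 1, 1, 0, 0, 0); (1, 0, 0, 0, 0, 0); (0, 0, 2, 0, 0, 0))


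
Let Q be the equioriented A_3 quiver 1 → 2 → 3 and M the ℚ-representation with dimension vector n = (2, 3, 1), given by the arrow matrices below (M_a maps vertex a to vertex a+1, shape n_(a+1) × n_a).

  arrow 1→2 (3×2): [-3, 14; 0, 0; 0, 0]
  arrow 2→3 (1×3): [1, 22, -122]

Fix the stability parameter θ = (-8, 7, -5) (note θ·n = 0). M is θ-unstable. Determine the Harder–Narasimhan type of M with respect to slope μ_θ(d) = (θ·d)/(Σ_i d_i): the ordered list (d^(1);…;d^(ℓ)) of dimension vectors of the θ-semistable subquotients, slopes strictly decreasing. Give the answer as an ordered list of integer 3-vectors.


Barcode: M ≅ I[1,1], I[1,3], I[2,2]^2. HN layers by μ_θ (3 steps, strictly decreasing):
  μ^(1)=7; μ^(2)=1; μ^(3)=-8

((0, 2, 0); (0, 1, 1); (2, 0, 0))


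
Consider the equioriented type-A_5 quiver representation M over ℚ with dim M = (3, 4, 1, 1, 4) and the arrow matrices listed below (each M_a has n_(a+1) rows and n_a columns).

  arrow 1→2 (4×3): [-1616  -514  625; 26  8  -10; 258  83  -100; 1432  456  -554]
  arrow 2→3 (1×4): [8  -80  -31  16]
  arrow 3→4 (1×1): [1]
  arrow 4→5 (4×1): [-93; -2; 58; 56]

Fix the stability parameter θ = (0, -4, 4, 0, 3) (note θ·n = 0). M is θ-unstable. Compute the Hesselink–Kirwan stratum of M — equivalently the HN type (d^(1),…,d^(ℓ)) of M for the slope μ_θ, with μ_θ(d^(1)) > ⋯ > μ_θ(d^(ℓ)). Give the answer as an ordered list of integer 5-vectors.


Via rank(M_{q-1}∘⋯∘M_p): M ≅ I[1,2]^2, I[1,5], I[2,2], I[5,5]^3.
μ_θ-semistable layers: μ^(1)=3; μ^(2)=2; μ^(3)=-2; μ^(4)=-4

((0, 0, 0, 0, 4); (0, 0, 1, 1, 0); (3, 3, 0, 0, 0); (0, 1, 0, 0, 0))


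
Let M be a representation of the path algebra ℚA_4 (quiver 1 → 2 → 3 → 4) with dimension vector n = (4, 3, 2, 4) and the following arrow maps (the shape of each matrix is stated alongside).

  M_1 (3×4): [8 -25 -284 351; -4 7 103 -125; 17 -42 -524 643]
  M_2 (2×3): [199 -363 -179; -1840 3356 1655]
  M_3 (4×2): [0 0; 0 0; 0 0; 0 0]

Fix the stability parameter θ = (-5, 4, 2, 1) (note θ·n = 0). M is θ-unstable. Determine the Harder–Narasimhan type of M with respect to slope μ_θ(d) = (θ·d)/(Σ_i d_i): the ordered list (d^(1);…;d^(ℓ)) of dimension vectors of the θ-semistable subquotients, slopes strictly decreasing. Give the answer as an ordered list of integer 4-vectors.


Interval decomposition of M: I[1,1], I[1,2], I[1,3]^2, I[4,4]^4.
HN type (ℓ=4): μ^(1)=4; μ^(2)=3; μ^(3)=1; μ^(4)=-5

((0, 1, 0, 0); (0, 2, 2, 0); (0, 0, 0, 4); (4, 0, 0, 0))


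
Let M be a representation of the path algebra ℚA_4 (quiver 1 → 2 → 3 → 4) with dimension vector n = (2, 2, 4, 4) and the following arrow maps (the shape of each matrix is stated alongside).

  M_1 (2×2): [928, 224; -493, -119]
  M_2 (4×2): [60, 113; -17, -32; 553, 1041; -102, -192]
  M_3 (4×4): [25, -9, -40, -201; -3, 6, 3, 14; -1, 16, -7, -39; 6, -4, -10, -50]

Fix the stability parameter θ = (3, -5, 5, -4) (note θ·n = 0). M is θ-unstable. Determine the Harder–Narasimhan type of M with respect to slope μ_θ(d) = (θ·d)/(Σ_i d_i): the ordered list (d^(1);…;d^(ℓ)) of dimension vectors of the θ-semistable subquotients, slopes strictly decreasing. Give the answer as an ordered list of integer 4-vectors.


Via rank(M_{q-1}∘⋯∘M_p): M ≅ I[1,1], I[1,4], I[2,4], I[3,3], I[3,4], I[4,4].
μ_θ-semistable layers: μ^(1)=5; μ^(2)=3; μ^(3)=1/2; μ^(4)=-1; μ^(5)=-4; μ^(6)=-5

((0, 0, 1, 0); (1, 0, 0, 0); (0, 0, 3, 3); (1, 1, 0, 0); (0, 0, 0, 1); (0, 1, 0, 0))


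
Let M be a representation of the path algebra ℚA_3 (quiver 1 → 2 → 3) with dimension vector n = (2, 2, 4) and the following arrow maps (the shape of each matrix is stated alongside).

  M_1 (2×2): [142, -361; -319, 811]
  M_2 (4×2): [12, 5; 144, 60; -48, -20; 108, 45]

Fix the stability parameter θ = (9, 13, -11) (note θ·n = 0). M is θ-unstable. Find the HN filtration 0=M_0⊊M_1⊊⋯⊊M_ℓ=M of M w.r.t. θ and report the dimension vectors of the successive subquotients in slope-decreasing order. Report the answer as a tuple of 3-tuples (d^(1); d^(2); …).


Via rank(M_{q-1}∘⋯∘M_p): M ≅ I[1,2], I[1,3], I[3,3]^3.
μ_θ-semistable layers: μ^(1)=13; μ^(2)=9; μ^(3)=11/3; μ^(4)=-11

((0, 1, 0); (1, 0, 0); (1, 1, 1); (0, 0, 3))


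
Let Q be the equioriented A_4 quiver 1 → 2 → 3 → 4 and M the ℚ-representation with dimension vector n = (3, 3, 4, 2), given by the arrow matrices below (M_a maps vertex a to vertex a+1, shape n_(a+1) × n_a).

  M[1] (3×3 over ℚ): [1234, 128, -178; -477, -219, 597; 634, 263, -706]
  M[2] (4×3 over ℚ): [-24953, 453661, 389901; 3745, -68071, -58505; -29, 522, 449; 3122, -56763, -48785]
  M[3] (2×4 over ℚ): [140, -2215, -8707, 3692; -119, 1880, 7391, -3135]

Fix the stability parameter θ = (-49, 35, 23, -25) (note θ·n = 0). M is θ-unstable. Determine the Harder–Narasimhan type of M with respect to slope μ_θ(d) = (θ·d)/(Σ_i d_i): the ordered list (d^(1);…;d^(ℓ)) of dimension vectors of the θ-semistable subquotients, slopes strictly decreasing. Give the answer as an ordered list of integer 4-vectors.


Via rank(M_{q-1}∘⋯∘M_p): M ≅ I[1,1], I[1,4]^2, I[2,3], I[3,3].
μ_θ-semistable layers: μ^(1)=29; μ^(2)=23; μ^(3)=11; μ^(4)=-49

((0, 1, 1, 0); (0, 0, 1, 0); (0, 2, 2, 2); (3, 0, 0, 0))


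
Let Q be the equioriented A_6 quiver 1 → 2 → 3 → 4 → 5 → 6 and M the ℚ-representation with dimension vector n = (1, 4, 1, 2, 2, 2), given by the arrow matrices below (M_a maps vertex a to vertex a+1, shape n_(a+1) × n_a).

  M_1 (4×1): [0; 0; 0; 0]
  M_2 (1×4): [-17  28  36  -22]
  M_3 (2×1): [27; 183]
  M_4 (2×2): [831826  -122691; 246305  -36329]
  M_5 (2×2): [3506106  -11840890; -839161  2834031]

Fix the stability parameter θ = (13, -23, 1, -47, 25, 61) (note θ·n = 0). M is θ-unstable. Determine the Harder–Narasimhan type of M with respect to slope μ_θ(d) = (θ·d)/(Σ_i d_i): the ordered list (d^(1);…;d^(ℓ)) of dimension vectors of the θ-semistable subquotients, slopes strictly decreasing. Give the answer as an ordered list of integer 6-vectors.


Via rank(M_{q-1}∘⋯∘M_p): M ≅ I[1,1], I[2,2]^3, I[2,6], I[4,6].
μ_θ-semistable layers: μ^(1)=61; μ^(2)=25; μ^(3)=13; μ^(4)=-23; μ^(5)=-47

((0, 0, 0, 0, 0, 2); (0, 0, 0, 0, 2, 0); (1, 0, 0, 0, 0, 0); (0, 4, 1, 1, 0, 0); (0, 0, 0, 1, 0, 0))


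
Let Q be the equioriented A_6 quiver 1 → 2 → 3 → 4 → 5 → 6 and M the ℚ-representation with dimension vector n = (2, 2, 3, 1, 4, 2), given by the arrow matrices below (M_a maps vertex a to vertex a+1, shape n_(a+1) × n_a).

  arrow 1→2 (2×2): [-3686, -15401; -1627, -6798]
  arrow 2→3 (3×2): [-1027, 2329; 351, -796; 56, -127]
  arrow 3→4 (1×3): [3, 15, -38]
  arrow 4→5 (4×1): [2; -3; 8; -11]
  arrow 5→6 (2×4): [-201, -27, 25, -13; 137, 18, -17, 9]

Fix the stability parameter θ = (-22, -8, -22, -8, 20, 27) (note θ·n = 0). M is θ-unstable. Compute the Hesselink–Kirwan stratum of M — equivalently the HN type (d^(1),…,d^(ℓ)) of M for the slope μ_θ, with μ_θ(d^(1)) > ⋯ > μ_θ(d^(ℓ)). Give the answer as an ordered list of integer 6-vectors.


Interval decomposition of M: I[1,3], I[1,6], I[3,3], I[5,5]^2, I[5,6].
HN type (ℓ=5): μ^(1)=27; μ^(2)=20; μ^(3)=-8; μ^(4)=-15; μ^(5)=-22

((0, 0, 0, 0, 0, 2); (0, 0, 0, 0, 4, 0); (0, 0, 0, 1, 0, 0); (0, 2, 2, 0, 0, 0); (2, 0, 1, 0, 0, 0))


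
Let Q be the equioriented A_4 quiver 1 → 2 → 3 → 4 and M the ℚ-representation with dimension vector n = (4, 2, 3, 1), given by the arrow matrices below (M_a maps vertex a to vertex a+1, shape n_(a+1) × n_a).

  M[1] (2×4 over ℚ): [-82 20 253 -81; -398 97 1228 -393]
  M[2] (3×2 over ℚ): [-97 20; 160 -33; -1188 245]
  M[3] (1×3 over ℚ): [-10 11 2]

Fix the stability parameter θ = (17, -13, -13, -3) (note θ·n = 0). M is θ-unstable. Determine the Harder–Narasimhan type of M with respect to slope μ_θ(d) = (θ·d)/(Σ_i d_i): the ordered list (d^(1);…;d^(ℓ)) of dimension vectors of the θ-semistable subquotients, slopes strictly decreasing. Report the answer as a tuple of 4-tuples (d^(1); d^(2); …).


Via rank(M_{q-1}∘⋯∘M_p): M ≅ I[1,1]^2, I[1,3], I[1,4], I[3,3].
μ_θ-semistable layers: μ^(1)=17; μ^(2)=-3; μ^(3)=-13

((2, 0, 0, 0); (2, 2, 2, 1); (0, 0, 1, 0))


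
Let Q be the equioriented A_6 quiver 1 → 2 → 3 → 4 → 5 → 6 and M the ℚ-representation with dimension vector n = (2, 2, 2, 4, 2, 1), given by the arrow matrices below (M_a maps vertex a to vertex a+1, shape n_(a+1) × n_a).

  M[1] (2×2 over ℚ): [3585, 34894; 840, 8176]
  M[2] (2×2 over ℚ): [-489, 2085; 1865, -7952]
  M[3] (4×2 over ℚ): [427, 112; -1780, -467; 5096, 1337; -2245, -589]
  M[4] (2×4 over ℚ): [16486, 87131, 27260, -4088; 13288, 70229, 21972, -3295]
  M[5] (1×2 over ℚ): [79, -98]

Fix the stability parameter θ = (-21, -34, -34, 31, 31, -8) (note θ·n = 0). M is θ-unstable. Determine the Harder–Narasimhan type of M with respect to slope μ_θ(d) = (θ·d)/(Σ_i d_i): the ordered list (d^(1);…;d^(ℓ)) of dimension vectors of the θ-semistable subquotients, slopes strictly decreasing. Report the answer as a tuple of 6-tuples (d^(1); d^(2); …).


Via rank(M_{q-1}∘⋯∘M_p): M ≅ I[1,1], I[1,6], I[2,5], I[4,4]^2.
μ_θ-semistable layers: μ^(1)=31; μ^(2)=18; μ^(3)=-21; μ^(4)=-89/3; μ^(5)=-34

((0, 0, 0, 3, 1, 0); (0, 0, 0, 1, 1, 1); (1, 0, 0, 0, 0, 0); (1, 1, 1, 0, 0, 0); (0, 1, 1, 0, 0, 0))


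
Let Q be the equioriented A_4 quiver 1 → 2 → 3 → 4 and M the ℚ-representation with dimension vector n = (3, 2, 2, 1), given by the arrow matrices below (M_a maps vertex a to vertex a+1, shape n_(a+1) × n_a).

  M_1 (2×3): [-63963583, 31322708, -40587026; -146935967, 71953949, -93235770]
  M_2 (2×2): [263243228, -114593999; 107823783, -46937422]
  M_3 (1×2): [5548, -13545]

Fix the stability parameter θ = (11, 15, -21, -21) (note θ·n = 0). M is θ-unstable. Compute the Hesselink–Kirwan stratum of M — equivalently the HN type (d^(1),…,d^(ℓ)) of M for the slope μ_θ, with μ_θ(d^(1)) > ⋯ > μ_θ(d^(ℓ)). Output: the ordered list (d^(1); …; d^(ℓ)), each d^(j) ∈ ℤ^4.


Barcode: M ≅ I[1,1], I[1,3], I[1,4]. HN layers by μ_θ (3 steps, strictly decreasing):
  μ^(1)=11; μ^(2)=5/3; μ^(3)=-4

((1, 0, 0, 0); (1, 1, 1, 0); (1, 1, 1, 1))


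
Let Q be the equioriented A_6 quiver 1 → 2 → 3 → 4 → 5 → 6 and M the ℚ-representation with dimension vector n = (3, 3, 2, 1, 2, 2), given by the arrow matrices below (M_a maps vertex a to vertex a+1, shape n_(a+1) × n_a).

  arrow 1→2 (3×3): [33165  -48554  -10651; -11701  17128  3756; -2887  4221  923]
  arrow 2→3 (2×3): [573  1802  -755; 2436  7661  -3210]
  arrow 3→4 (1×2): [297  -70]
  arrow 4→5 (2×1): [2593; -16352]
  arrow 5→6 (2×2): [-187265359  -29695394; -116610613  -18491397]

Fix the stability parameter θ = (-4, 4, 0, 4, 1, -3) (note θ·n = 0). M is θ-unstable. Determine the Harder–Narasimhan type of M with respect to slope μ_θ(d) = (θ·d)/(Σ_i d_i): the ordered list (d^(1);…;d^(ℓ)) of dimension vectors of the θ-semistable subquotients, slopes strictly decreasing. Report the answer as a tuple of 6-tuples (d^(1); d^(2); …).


Barcode: M ≅ I[1,2], I[1,3], I[1,6], I[5,6]. HN layers by μ_θ (5 steps, strictly decreasing):
  μ^(1)=4; μ^(2)=2; μ^(3)=6/5; μ^(4)=-1; μ^(5)=-4

((0, 1, 0, 0, 0, 0); (0, 1, 1, 0, 0, 0); (0, 1, 1, 1, 1, 1); (0, 0, 0, 0, 1, 1); (3, 0, 0, 0, 0, 0))


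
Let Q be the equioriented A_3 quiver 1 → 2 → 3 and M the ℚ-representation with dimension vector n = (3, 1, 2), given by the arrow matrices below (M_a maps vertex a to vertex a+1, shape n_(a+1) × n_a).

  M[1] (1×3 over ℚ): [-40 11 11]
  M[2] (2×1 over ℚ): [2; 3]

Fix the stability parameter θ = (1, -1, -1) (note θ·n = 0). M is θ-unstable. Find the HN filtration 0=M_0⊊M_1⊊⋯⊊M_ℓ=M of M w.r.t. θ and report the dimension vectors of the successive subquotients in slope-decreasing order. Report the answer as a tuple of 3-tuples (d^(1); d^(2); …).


Interval decomposition of M: I[1,1]^2, I[1,3], I[3,3].
HN type (ℓ=3): μ^(1)=1; μ^(2)=-1/3; μ^(3)=-1

((2, 0, 0); (1, 1, 1); (0, 0, 1))


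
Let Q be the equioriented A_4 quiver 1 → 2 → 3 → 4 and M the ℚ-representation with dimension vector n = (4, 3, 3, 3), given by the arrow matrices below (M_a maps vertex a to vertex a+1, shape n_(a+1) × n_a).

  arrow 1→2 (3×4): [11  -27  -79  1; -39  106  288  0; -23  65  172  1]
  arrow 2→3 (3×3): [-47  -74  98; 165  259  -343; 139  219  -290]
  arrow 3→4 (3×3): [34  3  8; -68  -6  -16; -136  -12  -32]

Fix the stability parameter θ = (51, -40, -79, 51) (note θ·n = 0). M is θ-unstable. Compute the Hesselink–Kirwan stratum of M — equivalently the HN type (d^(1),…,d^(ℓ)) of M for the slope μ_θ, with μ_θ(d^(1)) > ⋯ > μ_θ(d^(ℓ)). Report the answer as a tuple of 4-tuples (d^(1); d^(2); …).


Barcode: M ≅ I[1,1], I[1,3]^2, I[1,4], I[4,4]^2. HN layers by μ_θ (2 steps, strictly decreasing):
  μ^(1)=51; μ^(2)=-68/3

((1, 0, 0, 3); (3, 3, 3, 0))


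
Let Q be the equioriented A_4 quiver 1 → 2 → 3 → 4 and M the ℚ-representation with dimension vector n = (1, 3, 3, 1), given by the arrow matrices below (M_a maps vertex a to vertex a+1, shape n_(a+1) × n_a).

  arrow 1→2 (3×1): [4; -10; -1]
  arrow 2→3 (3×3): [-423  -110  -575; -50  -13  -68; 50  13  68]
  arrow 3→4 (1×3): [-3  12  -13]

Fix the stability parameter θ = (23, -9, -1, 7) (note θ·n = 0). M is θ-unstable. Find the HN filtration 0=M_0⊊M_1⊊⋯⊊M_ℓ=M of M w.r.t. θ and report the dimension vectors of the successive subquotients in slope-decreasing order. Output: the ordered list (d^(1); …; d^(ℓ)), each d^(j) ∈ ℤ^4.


Barcode: M ≅ I[1,4], I[2,2], I[2,3], I[3,3]. HN layers by μ_θ (4 steps, strictly decreasing):
  μ^(1)=7; μ^(2)=13/3; μ^(3)=-1; μ^(4)=-9

((0, 0, 0, 1); (1, 1, 1, 0); (0, 0, 2, 0); (0, 2, 0, 0))


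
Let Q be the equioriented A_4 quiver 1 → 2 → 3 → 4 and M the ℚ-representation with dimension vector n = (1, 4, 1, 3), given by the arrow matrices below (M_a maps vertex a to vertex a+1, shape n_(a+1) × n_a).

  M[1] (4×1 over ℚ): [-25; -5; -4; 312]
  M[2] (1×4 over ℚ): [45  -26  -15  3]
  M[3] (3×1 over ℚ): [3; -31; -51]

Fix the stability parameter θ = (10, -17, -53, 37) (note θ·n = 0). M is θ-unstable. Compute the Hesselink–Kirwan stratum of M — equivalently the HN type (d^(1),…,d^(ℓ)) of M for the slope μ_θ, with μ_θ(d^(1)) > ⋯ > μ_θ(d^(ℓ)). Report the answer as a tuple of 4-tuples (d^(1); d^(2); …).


Barcode: M ≅ I[1,4], I[2,2]^3, I[4,4]^2. HN layers by μ_θ (3 steps, strictly decreasing):
  μ^(1)=37; μ^(2)=-17; μ^(3)=-20

((0, 0, 0, 3); (0, 3, 0, 0); (1, 1, 1, 0))


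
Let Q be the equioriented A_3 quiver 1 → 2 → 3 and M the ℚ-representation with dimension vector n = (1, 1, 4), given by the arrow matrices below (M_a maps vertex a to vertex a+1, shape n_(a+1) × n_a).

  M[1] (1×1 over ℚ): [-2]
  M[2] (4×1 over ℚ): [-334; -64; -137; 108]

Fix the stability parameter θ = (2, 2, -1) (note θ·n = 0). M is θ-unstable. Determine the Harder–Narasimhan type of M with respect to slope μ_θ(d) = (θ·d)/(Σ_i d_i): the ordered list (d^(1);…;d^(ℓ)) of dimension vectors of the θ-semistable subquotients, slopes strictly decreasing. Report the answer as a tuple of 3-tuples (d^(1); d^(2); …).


Interval decomposition of M: I[1,3], I[3,3]^3.
HN type (ℓ=2): μ^(1)=1; μ^(2)=-1

((1, 1, 1); (0, 0, 3))


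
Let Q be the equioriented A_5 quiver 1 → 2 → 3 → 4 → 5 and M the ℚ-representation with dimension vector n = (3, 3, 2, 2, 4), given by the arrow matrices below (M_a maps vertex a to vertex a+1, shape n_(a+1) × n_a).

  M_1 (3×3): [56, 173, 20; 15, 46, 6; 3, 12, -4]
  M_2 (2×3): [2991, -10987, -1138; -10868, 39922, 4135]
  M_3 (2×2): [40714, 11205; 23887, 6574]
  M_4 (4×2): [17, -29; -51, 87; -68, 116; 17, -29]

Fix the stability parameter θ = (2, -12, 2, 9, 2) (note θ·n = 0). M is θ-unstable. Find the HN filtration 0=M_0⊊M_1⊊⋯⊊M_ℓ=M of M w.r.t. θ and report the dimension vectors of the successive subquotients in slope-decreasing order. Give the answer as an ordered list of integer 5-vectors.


Barcode: M ≅ I[1,2], I[1,4], I[1,5], I[5,5]^3. HN layers by μ_θ (4 steps, strictly decreasing):
  μ^(1)=9; μ^(2)=11/2; μ^(3)=2; μ^(4)=-5

((0, 0, 0, 1, 0); (0, 0, 0, 1, 1); (0, 0, 2, 0, 3); (3, 3, 0, 0, 0))


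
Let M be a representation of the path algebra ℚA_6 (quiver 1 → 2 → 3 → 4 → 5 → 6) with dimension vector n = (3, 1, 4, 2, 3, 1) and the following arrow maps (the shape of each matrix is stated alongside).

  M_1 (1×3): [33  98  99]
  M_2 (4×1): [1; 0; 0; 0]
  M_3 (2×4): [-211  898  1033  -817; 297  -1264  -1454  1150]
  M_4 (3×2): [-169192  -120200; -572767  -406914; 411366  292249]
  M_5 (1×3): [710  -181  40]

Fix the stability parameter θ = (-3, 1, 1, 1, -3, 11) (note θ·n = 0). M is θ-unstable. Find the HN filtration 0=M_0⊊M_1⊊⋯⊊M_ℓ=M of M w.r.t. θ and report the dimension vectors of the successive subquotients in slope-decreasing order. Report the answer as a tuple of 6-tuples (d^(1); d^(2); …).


Via rank(M_{q-1}∘⋯∘M_p): M ≅ I[1,1]^2, I[1,6], I[3,3]^2, I[3,5], I[5,5].
μ_θ-semistable layers: μ^(1)=11; μ^(2)=1; μ^(3)=0; μ^(4)=-1/3; μ^(5)=-3

((0, 0, 0, 0, 0, 1); (0, 0, 2, 0, 0, 0); (0, 1, 1, 1, 1, 0); (0, 0, 1, 1, 1, 0); (3, 0, 0, 0, 1, 0))


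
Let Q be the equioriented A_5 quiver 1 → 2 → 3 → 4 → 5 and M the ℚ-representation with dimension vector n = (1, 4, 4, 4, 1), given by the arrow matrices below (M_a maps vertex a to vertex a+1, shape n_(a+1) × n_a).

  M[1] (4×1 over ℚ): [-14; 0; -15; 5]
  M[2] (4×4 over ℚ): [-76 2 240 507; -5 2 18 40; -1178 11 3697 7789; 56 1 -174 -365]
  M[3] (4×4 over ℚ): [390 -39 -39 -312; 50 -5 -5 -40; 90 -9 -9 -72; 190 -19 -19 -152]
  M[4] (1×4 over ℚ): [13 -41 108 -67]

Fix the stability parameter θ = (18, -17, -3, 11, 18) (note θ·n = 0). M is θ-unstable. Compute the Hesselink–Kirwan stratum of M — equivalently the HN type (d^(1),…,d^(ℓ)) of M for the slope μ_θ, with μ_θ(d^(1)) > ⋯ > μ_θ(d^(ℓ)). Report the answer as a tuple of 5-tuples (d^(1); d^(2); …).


Via rank(M_{q-1}∘⋯∘M_p): M ≅ I[1,3], I[2,3]^2, I[2,5], I[4,4]^3.
μ_θ-semistable layers: μ^(1)=18; μ^(2)=11; μ^(3)=-2/3; μ^(4)=-3; μ^(5)=-17

((0, 0, 0, 0, 1); (0, 0, 0, 4, 0); (1, 1, 1, 0, 0); (0, 0, 3, 0, 0); (0, 3, 0, 0, 0))


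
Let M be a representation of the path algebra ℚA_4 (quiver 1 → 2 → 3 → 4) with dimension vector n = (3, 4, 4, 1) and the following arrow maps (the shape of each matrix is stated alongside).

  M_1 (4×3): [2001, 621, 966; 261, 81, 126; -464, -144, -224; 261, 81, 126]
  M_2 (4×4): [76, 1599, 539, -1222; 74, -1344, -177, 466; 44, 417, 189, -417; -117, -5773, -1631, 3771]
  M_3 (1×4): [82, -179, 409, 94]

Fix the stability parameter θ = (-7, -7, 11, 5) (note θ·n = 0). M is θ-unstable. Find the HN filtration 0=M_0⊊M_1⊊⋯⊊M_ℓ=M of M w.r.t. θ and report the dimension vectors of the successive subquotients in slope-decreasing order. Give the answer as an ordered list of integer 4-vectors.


Barcode: M ≅ I[1,1]^2, I[1,3], I[2,3]^2, I[2,4]. HN layers by μ_θ (3 steps, strictly decreasing):
  μ^(1)=11; μ^(2)=8; μ^(3)=-7

((0, 0, 3, 0); (0, 0, 1, 1); (3, 4, 0, 0))


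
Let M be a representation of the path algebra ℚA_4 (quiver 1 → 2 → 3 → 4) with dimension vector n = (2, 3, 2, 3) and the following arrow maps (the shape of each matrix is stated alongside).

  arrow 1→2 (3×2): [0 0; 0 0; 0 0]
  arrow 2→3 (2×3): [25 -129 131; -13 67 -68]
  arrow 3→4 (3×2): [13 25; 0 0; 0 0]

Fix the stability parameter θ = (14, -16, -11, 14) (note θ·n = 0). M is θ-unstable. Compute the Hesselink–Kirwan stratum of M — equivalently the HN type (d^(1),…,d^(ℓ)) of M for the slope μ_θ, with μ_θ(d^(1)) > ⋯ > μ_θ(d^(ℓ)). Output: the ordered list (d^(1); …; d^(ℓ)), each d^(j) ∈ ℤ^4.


Barcode: M ≅ I[1,1]^2, I[2,2], I[2,3], I[2,4], I[4,4]^2. HN layers by μ_θ (3 steps, strictly decreasing):
  μ^(1)=14; μ^(2)=-11; μ^(3)=-16

((2, 0, 0, 3); (0, 0, 2, 0); (0, 3, 0, 0))
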